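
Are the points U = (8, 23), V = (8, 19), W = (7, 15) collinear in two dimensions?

UV = (0, -4), UW = (-1, -8).
Twice the signed area of △UVW is (0)(-8) − (-4)(-1) = -4.
The area is nonzero, so the three points are not collinear.

No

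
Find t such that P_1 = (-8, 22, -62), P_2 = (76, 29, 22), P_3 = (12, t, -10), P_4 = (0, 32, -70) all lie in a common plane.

5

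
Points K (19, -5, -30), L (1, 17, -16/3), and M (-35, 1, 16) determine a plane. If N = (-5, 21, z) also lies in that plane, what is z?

4/3

A normal to the plane is n = KL × KM = (864, -504, 1080).
N lies in the plane iff n · KN = 0.
This gives (1080)z + (-1440) = 0, so z = 4/3.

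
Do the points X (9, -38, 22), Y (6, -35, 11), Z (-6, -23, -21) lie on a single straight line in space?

XY = (-3, 3, -11), XZ = (-15, 15, -43).
XY × XZ = (36, 36, 0).
The cross product is nonzero, so the points do not lie on one line.

No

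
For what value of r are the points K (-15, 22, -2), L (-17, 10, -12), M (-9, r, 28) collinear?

58

Direction KL = (-2, -12, -10). From the x-coordinate of M, the parameter along the line is τ = (-9 − (-15))/(-2) = -3.
Then r = 22 + (-3)·(-12) = 58.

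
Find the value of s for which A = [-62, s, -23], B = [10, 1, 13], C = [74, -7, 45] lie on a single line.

Direction BC = (64, -8, 32). From the x-coordinate of A, the parameter along the line is τ = (-62 − 10)/64 = -9/8.
Then s = 1 + (-9/8)·(-8) = 10.

10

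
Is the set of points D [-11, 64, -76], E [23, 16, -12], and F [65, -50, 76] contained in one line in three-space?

DE = (34, -48, 64), DF = (76, -114, 152).
Comparing components 3 and 1: (64)(76) − (34)(152) = -304 ≠ 0, so DE and DF are not parallel and the points are not collinear.

No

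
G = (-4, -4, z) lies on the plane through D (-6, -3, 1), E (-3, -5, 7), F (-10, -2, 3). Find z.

The plane through D, E, F has equation −10x − 30y − 5z = 145.
Substituting G: (-5)z + (160) = 145, so z = 3.

3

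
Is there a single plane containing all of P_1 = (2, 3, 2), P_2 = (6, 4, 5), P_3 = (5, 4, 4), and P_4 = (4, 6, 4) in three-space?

No

The four points are coplanar iff the 3×3 determinant with rows P_1P_2, P_1P_3, P_1P_4 is zero.
Rows: (4, 1, 3), (3, 1, 2), (2, 3, 2).
Expanding along the first row: (4)(-4) − (1)(2) + (3)(7) = 3.
Nonzero ⇒ not coplanar.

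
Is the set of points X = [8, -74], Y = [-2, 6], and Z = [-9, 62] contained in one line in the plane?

Yes

XY = (-10, 80), XZ = (-17, 136).
det[XY; XZ] = (-10)(136) − (80)(-17) = 0.
The determinant is zero, so the points are collinear.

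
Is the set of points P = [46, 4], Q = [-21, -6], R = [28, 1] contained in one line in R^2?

No

PQ = (-67, -10), PR = (-18, -3).
det[PQ; PR] = (-67)(-3) − (-10)(-18) = 21.
The determinant is nonzero, so they are not collinear.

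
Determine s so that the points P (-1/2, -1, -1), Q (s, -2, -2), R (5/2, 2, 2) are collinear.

Collinearity requires PQ × PR = 0; each component is linear in s.
The y-component gives (-3)s + (-9/2) = 0, so s = -3/2.
The remaining components then also vanish.

-3/2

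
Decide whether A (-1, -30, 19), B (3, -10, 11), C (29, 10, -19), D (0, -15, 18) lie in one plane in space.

The four points are coplanar iff the 3×3 determinant with rows AB, AC, AD is zero.
Rows: (4, 20, -8), (30, 40, -38), (1, 15, -1).
Expanding along the first row: (4)(530) − (20)(8) + (-8)(410) = -1320.
Nonzero ⇒ not coplanar.

No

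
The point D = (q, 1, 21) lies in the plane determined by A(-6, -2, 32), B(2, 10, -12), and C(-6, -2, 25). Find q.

-4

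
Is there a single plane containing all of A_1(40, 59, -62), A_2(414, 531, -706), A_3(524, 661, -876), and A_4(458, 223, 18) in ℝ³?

Yes

A normal to the plane through A_1, A_2, A_3 is n = A_1A_2 × A_1A_3 = (3480, -7260, -3300).
The plane has equation n·P = -84540. For A_4: n·A_4 = -84540.
Equal, so A_4 lies in the plane and all four are coplanar.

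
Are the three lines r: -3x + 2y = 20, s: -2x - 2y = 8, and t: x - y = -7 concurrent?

No

Intersecting r and s: solving the 2×2 system gives (x, y) = (-28/5, 8/5).
Substitute into t: (1)(-28/5) + (-1)(8/5) = -36/5.
But t requires -7 ≠ -36/5, so the three lines have no common point.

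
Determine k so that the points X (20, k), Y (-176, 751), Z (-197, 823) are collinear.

The three points are collinear iff det[XY; XZ] = 0.
This determinant is linear in k: (-21)k + (1659) = 0, so k = 79.

79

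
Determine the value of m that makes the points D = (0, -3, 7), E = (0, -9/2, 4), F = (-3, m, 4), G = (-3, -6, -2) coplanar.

Normal to plane DEG: n = (9/2, 9, -9/2); plane equation n·P = -117/2.
Requiring n·F = -117/2: (9)m + (-63/2) = -117/2.
So m = -3.

-3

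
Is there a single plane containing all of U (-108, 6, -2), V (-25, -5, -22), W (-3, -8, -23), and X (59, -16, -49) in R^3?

With U as base: UV = (83, -11, -20), UW = (105, -14, -21), UX = (167, -22, -47).
UW × UX = (196, 1428, 28).
UV · (UW × UX) = 0.
The scalar triple product vanishes, so the four points are coplanar.

Yes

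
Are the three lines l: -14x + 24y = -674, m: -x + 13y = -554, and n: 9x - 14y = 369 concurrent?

Intersecting l and m: solving the 2×2 system gives (x, y) = (-2267/79, -3541/79).
Substitute into n: (9)(-2267/79) + (-14)(-3541/79) = 29171/79.
But n requires 369 ≠ 29171/79, so the three lines have no common point.

No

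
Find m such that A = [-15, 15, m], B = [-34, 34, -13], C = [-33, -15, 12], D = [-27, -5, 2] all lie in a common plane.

The points are coplanar iff AB · (AC × AD) = 0.
Expanding, this is linear in m: (-304)m + (-5472) = 0.
So m = -18.

-18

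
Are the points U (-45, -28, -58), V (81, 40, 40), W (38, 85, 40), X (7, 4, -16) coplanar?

The four points are coplanar iff the 3×3 determinant with rows UV, UW, UX is zero.
Rows: (126, 68, 98), (83, 113, 98), (52, 32, 42).
Expanding along the first row: (126)(1610) − (68)(-1610) + (98)(-3220) = -3220.
Nonzero ⇒ not coplanar.

No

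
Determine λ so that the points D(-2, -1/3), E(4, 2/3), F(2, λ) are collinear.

1/3

Collinearity: (F − D) must be parallel to (E − D) = (6, 1).
Cross-multiplying the components: (λ − (-1/3))·(6) = (4)·(1).
Solving gives λ = 1/3.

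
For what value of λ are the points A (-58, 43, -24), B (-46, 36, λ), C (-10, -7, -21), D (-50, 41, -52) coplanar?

Normal to plane ACD: n = (1406, 1368, 304); plane equation n·P = -30020.
Requiring n·B = -30020: (304)λ + (-15428) = -30020.
So λ = -48.

-48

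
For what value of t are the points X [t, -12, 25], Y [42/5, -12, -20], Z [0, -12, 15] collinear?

-12/5

Collinearity requires XY × XZ = 0; each component is linear in t.
The y-component gives (35)t + (84) = 0, so t = -12/5.
The remaining components then also vanish.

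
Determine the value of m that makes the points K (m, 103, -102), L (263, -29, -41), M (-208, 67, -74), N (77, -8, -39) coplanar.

The points are coplanar iff KL · (KM × KN) = 0.
Expanding, this is linear in m: (-885)m + (-215940) = 0.
So m = -244.

-244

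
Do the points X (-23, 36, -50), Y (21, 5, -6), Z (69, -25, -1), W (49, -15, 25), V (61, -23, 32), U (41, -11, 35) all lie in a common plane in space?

No

The plane through X, Y, Z has normal n = XY × XZ = (1165, 1892, 168) and equation n·P = 32917.
Checking the remaining points: n·W = 32905, n·V = 32925, n·U = 32833.
Since n·W = 32905 ≠ 32917, W is off the plane and the points are not all coplanar.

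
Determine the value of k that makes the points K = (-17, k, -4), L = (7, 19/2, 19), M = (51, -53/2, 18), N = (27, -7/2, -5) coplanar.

65/2

Coplanarity ⇔ det[KL; KM; KN] = 0.
Expanding, this is linear in k: (-1036)k + (33670) = 0.
So k = 65/2.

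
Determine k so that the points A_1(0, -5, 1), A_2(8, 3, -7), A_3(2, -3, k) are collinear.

Collinearity requires A_1A_2 × A_1A_3 = 0; each component is linear in k.
The x-component gives (8)k + (8) = 0, so k = -1.
The remaining components then also vanish.

-1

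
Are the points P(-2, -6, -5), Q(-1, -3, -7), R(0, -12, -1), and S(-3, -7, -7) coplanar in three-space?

A normal to the plane through P, Q, R is n = PQ × PR = (0, -8, -12).
The plane has equation n·X = 108. For S: n·S = 140.
140 ≠ 108, so S is off the plane.

No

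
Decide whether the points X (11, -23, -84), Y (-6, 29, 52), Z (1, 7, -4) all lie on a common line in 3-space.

XY = (-17, 52, 136), XZ = (-10, 30, 80).
XY × XZ = (80, 0, 10).
The cross product is nonzero, so the points do not lie on one line.

No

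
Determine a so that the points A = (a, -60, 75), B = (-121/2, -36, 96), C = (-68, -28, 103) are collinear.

-38

Direction BC = (-15/2, 8, 7). From the y-coordinate of A, the parameter along the line is τ = (-60 − (-36))/8 = -3.
Then a = (-121/2) + (-3)·(-15/2) = -38.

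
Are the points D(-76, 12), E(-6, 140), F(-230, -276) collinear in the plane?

No

DE = (70, 128), DF = (-154, -288).
If collinear, DF would be a scalar multiple of DE. But (70)·(-288) ≠ (128)·(-154) (difference -448), so they are not parallel; the points are not collinear.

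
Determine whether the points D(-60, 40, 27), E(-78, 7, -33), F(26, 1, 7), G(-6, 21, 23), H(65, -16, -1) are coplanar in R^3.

The plane through D, E, F has normal n = DE × DF = (-1680, -5520, 3540) and equation n·P = -24420.
Checking the remaining points: n·G = -24420, n·H = -24420.
All equal -24420, so all 5 points lie in one plane.

Yes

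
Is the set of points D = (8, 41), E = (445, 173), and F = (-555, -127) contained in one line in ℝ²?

No

DE = (437, 132), DF = (-563, -168).
det[DE; DF] = (437)(-168) − (132)(-563) = 900.
The determinant is nonzero, so they are not collinear.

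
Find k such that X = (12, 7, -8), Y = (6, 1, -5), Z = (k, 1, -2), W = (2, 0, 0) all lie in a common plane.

4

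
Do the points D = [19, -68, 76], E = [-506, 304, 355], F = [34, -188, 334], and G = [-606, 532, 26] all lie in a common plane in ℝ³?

With D as base: DE = (-525, 372, 279), DF = (15, -120, 258), DG = (-625, 600, -50).
DF × DG = (-148800, -160500, -66000).
DE · (DF × DG) = 0.
The scalar triple product vanishes, so the four points are coplanar.

Yes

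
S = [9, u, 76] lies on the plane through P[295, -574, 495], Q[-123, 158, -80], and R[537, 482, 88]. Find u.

-22

Coplanarity requires PQ · (PR × PS) = 0.
PQ = (-418, 732, -575), PR = (242, 1056, -407); the triple product is linear in u with coefficient -309276 and constant term -6804072.
Setting it to zero: u = -22.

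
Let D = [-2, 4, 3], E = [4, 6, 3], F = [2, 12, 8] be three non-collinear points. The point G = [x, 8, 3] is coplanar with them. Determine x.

Coplanarity requires DE · (DF × DG) = 0.
DE = (6, 2, 0), DF = (4, 8, 5); the triple product is linear in x with coefficient 10 and constant term -100.
Setting it to zero: x = 10.

10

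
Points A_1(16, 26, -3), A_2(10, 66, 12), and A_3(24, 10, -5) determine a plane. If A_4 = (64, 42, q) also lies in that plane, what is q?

A normal to the plane is n = A_1A_2 × A_1A_3 = (160, 108, -224).
A_4 lies in the plane iff n · A_1A_4 = 0.
This gives (-224)q + (8736) = 0, so q = 39.

39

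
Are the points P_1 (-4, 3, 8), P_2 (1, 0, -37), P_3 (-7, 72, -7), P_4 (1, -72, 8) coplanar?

With P_1 as base: P_1P_2 = (5, -3, -45), P_1P_3 = (-3, 69, -15), P_1P_4 = (5, -75, 0).
P_1P_3 × P_1P_4 = (-1125, -75, -120).
P_1P_2 · (P_1P_3 × P_1P_4) = 0.
The scalar triple product vanishes, so the four points are coplanar.

Yes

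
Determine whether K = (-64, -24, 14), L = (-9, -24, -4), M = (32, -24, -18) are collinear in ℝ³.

No

KL = (55, 0, -18), KM = (96, 0, -32).
KL × KM = (0, 32, 0).
The cross product is nonzero, so the points do not lie on one line.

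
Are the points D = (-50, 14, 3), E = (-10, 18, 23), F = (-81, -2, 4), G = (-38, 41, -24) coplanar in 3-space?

Yes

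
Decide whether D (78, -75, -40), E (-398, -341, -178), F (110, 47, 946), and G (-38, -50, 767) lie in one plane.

No

A normal to the plane through D, E, F is n = DE × DF = (-245440, 464920, -49560).
The plane has equation n·P = -52030920. For G: n·G = -51931800.
-51931800 ≠ -52030920, so G is off the plane.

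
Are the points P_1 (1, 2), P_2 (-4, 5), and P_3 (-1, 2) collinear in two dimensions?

No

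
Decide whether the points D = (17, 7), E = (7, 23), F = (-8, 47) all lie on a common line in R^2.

DE = (-10, 16), DF = (-25, 40).
det[DE; DF] = (-10)(40) − (16)(-25) = 0.
The determinant is zero, so the points are collinear.

Yes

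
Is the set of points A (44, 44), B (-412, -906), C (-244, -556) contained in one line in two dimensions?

AB = (-456, -950), AC = (-288, -600).
Twice the signed area of △ABC is (-456)(-600) − (-950)(-288) = 0.
The triangle is degenerate (zero area), so the points are collinear.

Yes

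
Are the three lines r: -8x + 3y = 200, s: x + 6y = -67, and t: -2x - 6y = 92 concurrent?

No

The three lines meet at one point iff the augmented coefficient matrix [aᵢ bᵢ cᵢ] has rank < 3, i.e. its determinant vanishes.
Here the determinant is 126.
Nonzero, so no common point exists.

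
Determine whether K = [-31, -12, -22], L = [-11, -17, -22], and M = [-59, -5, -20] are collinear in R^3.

No

KL = (20, -5, 0), KM = (-28, 7, 2).
KL × KM = (-10, -40, 0).
The cross product is nonzero, so the points do not lie on one line.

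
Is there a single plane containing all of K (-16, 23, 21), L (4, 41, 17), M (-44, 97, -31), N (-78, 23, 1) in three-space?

Yes

With K as base: KL = (20, 18, -4), KM = (-28, 74, -52), KN = (-62, 0, -20).
KM × KN = (-1480, 2664, 4588).
KL · (KM × KN) = 0.
The scalar triple product vanishes, so the four points are coplanar.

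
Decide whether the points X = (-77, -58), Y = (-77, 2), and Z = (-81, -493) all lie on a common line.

XY = (0, 60), XZ = (-4, -435).
If collinear, XZ would be a scalar multiple of XY. But (0)·(-435) ≠ (60)·(-4) (difference 240), so they are not parallel; the points are not collinear.

No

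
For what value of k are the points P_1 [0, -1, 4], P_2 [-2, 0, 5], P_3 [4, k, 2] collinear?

-3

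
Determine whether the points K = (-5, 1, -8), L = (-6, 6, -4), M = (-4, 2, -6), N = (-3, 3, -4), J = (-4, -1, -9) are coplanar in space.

Yes

The plane through K, L, M has normal n = KL × KM = (6, 6, -6) and equation n·P = 24.
Checking the remaining points: n·N = 24, n·J = 24.
All equal 24, so all 5 points lie in one plane.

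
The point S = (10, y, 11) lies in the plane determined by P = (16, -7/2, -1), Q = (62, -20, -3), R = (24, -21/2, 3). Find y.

Coplanarity requires PQ · (PR × PS) = 0.
PQ = (46, -33/2, -2), PR = (8, -7, 4); the triple product is linear in y with coefficient -200 and constant term -2500.
Setting it to zero: y = -25/2.

-25/2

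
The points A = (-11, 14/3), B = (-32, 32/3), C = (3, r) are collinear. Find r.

2/3

Collinearity: (C − A) must be parallel to (B − A) = (-21, 6).
Cross-multiplying the components: (r − 14/3)·(-21) = (14)·(6).
Solving gives r = 2/3.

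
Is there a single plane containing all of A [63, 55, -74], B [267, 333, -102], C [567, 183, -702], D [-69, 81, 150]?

With A as base: AB = (204, 278, -28), AC = (504, 128, -628), AD = (-132, 26, 224).
AC × AD = (45000, -30000, 30000).
AB · (AC × AD) = 0.
The scalar triple product vanishes, so the four points are coplanar.

Yes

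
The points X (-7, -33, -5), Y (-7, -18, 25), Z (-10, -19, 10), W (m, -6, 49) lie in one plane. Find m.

-7

Normal to plane XYZ: n = (-195, -90, 45); plane equation n·P = 4110.
Requiring n·W = 4110: (-195)m + (2745) = 4110.
So m = -7.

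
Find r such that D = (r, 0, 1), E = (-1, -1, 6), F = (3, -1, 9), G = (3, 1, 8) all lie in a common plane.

The points are coplanar iff DE · (DF × DG) = 0.
Expanding, this is linear in r: (6)r + (42) = 0.
So r = -7.

-7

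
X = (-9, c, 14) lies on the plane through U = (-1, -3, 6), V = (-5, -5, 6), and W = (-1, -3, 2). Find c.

-7

Coplanarity requires UV · (UW × UX) = 0.
UV = (-4, -2, 0), UW = (0, 0, -4); the triple product is linear in c with coefficient -16 and constant term -112.
Setting it to zero: c = -7.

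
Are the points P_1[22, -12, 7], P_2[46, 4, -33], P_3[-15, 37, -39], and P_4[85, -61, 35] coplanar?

The four points are coplanar iff the 3×3 determinant with rows P_1P_2, P_1P_3, P_1P_4 is zero.
Rows: (24, 16, -40), (-37, 49, -46), (63, -49, 28).
Expanding along the first row: (24)(-882) − (16)(1862) + (-40)(-1274) = 0.
Zero determinant ⇒ coplanar.

Yes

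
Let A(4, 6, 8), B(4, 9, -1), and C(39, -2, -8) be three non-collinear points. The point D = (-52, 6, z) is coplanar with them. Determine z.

A normal to the plane is n = AB × AC = (-120, -315, -105).
D lies in the plane iff n · AD = 0.
This gives (-105)z + (7560) = 0, so z = 72.

72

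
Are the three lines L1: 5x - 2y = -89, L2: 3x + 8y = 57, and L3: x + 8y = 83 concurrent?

Intersecting L1 and L2: solving the 2×2 system gives (x, y) = (-13, 12).
Substitute into L3: (1)(-13) + (8)(12) = 83.
This equals 83, so (-13, 12) lies on all three lines and they are concurrent.

Yes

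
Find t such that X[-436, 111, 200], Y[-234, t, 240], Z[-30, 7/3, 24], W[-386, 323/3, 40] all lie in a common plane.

143/3

The points are coplanar iff XY · (XZ × XW) = 0.
Expanding, this is linear in t: (56160)t + (-2676960) = 0.
So t = 143/3.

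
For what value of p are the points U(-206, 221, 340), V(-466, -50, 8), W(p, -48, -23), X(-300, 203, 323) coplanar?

44

Normal to plane UVX: n = (-1369, 26788, -20794); plane equation n·P = -867798.
Requiring n·W = -867798: (-1369)p + (-807562) = -867798.
So p = 44.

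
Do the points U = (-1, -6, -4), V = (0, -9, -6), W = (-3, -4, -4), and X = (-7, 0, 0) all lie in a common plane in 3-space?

No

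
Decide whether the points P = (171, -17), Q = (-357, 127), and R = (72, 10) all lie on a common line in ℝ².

PQ = (-528, 144), PR = (-99, 27).
det[PQ; PR] = (-528)(27) − (144)(-99) = 0.
The determinant is zero, so the points are collinear.

Yes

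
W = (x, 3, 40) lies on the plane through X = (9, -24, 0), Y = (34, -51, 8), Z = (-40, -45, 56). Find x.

-82

The plane through X, Y, Z has equation −1344x − 1792y − 1848z = 30912.
Substituting W: (-1344)x + (-79296) = 30912, so x = -82.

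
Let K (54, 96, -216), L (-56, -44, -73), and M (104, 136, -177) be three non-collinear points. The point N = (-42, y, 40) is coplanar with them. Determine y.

A normal to the plane is n = KL × KM = (-11180, 11440, 2600).
N lies in the plane iff n · KN = 0.
This gives (11440)y + (640640) = 0, so y = -56.

-56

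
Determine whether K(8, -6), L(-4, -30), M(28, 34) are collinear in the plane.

KL = (-12, -24), KM = (20, 40).
Checking proportionality: KM = -5/3·KL, so the vectors are parallel and the points are collinear.

Yes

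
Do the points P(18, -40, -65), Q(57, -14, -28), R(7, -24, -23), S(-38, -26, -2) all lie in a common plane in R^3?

With P as base: PQ = (39, 26, 37), PR = (-11, 16, 42), PS = (-56, 14, 63).
PR × PS = (420, -1659, 742).
PQ · (PR × PS) = 700.
Since 700 ≠ 0, the four points are not coplanar.

No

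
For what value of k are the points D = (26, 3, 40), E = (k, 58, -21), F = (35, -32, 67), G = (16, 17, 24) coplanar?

The points are coplanar iff DE · (DF × DG) = 0.
Expanding, this is linear in k: (182)k + (2002) = 0.
So k = -11.

-11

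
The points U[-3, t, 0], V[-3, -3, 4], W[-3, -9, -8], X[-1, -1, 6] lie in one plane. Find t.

-5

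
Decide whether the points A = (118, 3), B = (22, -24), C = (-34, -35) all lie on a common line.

AB = (-96, -27), AC = (-152, -38).
Twice the signed area of △ABC is (-96)(-38) − (-27)(-152) = -456.
The area is nonzero, so the three points are not collinear.

No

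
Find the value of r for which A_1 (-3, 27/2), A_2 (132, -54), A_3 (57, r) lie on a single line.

-33/2

Collinearity: (A_3 − A_1) must be parallel to (A_2 − A_1) = (135, -135/2).
Cross-multiplying the components: (r − 27/2)·(135) = (60)·(-135/2).
Solving gives r = -33/2.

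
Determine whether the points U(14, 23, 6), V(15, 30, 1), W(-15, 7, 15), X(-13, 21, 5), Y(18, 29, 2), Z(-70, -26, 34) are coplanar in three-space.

Yes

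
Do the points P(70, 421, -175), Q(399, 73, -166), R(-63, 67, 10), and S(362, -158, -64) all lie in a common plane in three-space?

Yes

The four points are coplanar iff the 3×3 determinant with rows PQ, PR, PS is zero.
Rows: (329, -348, 9), (-133, -354, 185), (292, -579, 111).
Expanding along the first row: (329)(67821) − (-348)(-68783) + (9)(180375) = 0.
Zero determinant ⇒ coplanar.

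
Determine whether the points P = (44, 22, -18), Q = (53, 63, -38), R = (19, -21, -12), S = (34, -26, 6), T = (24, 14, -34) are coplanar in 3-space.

The plane through P, Q, R has normal n = PQ × PR = (-614, 446, 638) and equation n·X = -28688.
Checking the remaining points: n·S = -28644, n·T = -30184.
Since n·S = -28644 ≠ -28688, S is off the plane and the points are not all coplanar.

No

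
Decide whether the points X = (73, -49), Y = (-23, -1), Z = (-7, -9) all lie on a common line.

Yes

XY = (-96, 48), XZ = (-80, 40).
Twice the signed area of △XYZ is (-96)(40) − (48)(-80) = 0.
The triangle is degenerate (zero area), so the points are collinear.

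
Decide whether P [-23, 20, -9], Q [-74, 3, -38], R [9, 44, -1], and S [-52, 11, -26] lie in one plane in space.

Yes

With P as base: PQ = (-51, -17, -29), PR = (32, 24, 8), PS = (-29, -9, -17).
PR × PS = (-336, 312, 408).
PQ · (PR × PS) = 0.
The scalar triple product vanishes, so the four points are coplanar.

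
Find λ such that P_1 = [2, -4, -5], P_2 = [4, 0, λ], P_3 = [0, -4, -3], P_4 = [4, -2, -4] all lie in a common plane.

-1

Normal to plane P_1P_3P_4: n = (-4, 6, -4); plane equation n·P = -12.
Requiring n·P_2 = -12: (-4)λ + (-16) = -12.
So λ = -1.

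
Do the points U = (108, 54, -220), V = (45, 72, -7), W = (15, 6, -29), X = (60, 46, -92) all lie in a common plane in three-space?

The four points are coplanar iff the 3×3 determinant with rows UV, UW, UX is zero.
Rows: (-63, 18, 213), (-93, -48, 191), (-48, -8, 128).
Expanding along the first row: (-63)(-4616) − (18)(-2736) + (213)(-1560) = 7776.
Nonzero ⇒ not coplanar.

No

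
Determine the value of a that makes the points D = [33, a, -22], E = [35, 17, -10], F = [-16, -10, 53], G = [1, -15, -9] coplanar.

11

Coplanarity ⇔ det[DE; DF; DG] = 0.
Expanding, this is linear in a: (2091)a + (-23001) = 0.
So a = 11.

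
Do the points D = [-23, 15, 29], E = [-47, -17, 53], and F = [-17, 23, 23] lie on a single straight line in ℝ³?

Yes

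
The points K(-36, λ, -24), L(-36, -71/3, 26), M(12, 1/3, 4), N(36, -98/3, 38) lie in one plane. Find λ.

79/3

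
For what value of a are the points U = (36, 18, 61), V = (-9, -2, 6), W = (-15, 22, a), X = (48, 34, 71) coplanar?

-13

Normal to plane UVX: n = (680, -210, -480); plane equation n·P = -8580.
Requiring n·W = -8580: (-480)a + (-14820) = -8580.
So a = -13.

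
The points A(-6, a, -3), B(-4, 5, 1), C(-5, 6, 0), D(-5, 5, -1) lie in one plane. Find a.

5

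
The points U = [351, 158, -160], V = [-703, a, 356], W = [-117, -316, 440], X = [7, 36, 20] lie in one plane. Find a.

Normal to plane UWX: n = (-12120, -122160, -105960); plane equation n·P = -6601800.
Requiring n·V = -6601800: (-122160)a + (-29201400) = -6601800.
So a = -185.

-185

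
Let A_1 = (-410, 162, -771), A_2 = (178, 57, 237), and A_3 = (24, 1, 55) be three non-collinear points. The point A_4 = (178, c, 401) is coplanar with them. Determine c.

-110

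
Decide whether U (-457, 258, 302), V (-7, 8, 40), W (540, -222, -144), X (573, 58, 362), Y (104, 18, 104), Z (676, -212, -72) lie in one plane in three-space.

The plane through U, V, W has normal n = UV × UW = (-14260, -60514, 33250) and equation n·P = 945708.
Checking the remaining points: n·X = 355708, n·Y = 885708, n·Z = 795208.
Since n·X = 355708 ≠ 945708, X is off the plane and the points are not all coplanar.

No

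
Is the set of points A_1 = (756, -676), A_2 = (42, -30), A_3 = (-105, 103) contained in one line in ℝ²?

Yes

A_1A_2 = (-714, 646), A_1A_3 = (-861, 779).
det[A_1A_2; A_1A_3] = (-714)(779) − (646)(-861) = 0.
The determinant is zero, so the points are collinear.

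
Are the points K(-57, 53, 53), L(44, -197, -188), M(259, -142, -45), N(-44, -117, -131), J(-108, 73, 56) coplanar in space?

The plane through K, L, M has normal n = KL × KM = (-22495, -66258, 59305) and equation n·P = 913706.
Checking the remaining points: n·N = 973011, n·J = 913706.
Since n·N = 973011 ≠ 913706, N is off the plane and the points are not all coplanar.

No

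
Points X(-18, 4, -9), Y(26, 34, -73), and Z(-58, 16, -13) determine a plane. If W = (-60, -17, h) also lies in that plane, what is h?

The plane through X, Y, Z has equation 648x + 2736y + 1728z = -16272.
Substituting W: (1728)h + (-85392) = -16272, so h = 40.

40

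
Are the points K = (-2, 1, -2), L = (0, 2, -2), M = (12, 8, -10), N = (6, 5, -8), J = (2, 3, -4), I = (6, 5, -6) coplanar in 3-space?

Yes

The plane through K, L, M has normal n = KL × KM = (-8, 16, 0) and equation n·P = 32.
Checking the remaining points: n·N = 32, n·J = 32, n·I = 32.
All equal 32, so all 6 points lie in one plane.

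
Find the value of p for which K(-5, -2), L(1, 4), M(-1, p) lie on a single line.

Collinearity: (M − K) must be parallel to (L − K) = (6, 6).
Cross-multiplying the components: (p − (-2))·(6) = (4)·(6).
Solving gives p = 2.

2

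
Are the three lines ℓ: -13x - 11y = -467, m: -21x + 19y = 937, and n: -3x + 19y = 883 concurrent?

Yes

Lines aᵢx + bᵢy = cᵢ with pairwise distinct directions are concurrent exactly when det[aᵢ bᵢ cᵢ] = 0.
Here the determinant is 0.
It vanishes, so the lines are concurrent at (-3, 46).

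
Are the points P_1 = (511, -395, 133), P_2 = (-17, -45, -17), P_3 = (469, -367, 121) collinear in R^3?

No

P_1P_2 = (-528, 350, -150), P_1P_3 = (-42, 28, -12).
Comparing components 3 and 1: (-150)(-42) − (-528)(-12) = -36 ≠ 0, so P_1P_2 and P_1P_3 are not parallel and the points are not collinear.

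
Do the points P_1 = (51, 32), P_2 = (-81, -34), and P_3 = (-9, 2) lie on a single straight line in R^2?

Yes

P_1P_2 = (-132, -66), P_1P_3 = (-60, -30).
Twice the signed area of △P_1P_2P_3 is (-132)(-30) − (-66)(-60) = 0.
The triangle is degenerate (zero area), so the points are collinear.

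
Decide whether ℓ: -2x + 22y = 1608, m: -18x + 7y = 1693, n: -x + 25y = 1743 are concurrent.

No

The three lines meet at one point iff the augmented coefficient matrix [aᵢ bᵢ cᵢ] has rank < 3, i.e. its determinant vanishes.
Here the determinant is 886.
Nonzero, so no common point exists.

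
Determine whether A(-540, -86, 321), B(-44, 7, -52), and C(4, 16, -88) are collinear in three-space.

AB = (496, 93, -373), AC = (544, 102, -409).
AB × AC = (9, -48, 0).
The cross product is nonzero, so the points do not lie on one line.

No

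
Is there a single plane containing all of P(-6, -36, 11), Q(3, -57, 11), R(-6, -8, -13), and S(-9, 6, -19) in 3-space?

With P as base: PQ = (9, -21, 0), PR = (0, 28, -24), PS = (-3, 42, -30).
PR × PS = (168, 72, 84).
PQ · (PR × PS) = 0.
The scalar triple product vanishes, so the four points are coplanar.

Yes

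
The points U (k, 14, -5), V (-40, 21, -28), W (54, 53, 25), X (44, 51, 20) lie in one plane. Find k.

24

Coplanarity ⇔ det[UV; UW; UX] = 0.
Expanding, this is linear in k: (54)k + (-1296) = 0.
So k = 24.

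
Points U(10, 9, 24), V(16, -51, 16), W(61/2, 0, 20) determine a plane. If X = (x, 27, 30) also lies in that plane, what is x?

The plane through U, V, W has equation 168x − 140y + 1176z = 28644.
Substituting X: (168)x + (31500) = 28644, so x = -17.

-17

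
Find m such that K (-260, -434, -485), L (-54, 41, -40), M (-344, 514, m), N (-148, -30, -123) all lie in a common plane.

274

Normal to plane KLN: n = (-7830, -24732, 30024); plane equation n·P = -1792152.
Requiring n·M = -1792152: (30024)m + (-10018728) = -1792152.
So m = 274.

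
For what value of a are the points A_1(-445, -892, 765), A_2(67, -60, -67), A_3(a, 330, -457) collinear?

307

Collinearity requires A_1A_2 × A_1A_3 = 0; each component is linear in a.
The y-component gives (-832)a + (255424) = 0, so a = 307.
The remaining components then also vanish.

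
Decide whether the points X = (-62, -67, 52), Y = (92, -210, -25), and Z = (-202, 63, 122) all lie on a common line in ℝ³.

Yes

XY = (154, -143, -77), XZ = (-140, 130, 70).
XY × XZ = (0, 0, 0).
The cross product vanishes, so the three points are collinear.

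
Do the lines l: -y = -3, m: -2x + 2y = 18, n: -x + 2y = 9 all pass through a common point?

Intersecting l and m: solving the 2×2 system gives (x, y) = (-6, 3).
Substitute into n: (-1)(-6) + (2)(3) = 12.
But n requires 9 ≠ 12, so the three lines have no common point.

No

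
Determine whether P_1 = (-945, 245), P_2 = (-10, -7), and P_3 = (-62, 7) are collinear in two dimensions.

No

P_1P_2 = (935, -252), P_1P_3 = (883, -238).
det[P_1P_2; P_1P_3] = (935)(-238) − (-252)(883) = -14.
The determinant is nonzero, so they are not collinear.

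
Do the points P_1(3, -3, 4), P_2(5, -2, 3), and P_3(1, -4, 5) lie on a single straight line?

Yes

P_1P_2 = (2, 1, -1), P_1P_3 = (-2, -1, 1).
Each component of P_1P_3 is -1 times the corresponding component of P_1P_2, so P_1P_3 = -1·P_1P_2 and the points are collinear.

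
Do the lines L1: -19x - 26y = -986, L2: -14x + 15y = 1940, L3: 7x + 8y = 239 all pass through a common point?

No

The three lines meet at one point iff the augmented coefficient matrix [aᵢ bᵢ cᵢ] has rank < 3, i.e. its determinant vanishes.
Here the determinant is 651.
Nonzero, so no common point exists.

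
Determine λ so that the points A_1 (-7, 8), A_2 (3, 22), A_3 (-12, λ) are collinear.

1

Collinearity: (A_3 − A_1) must be parallel to (A_2 − A_1) = (10, 14).
Cross-multiplying the components: (λ − 8)·(10) = (-5)·(14).
Solving gives λ = 1.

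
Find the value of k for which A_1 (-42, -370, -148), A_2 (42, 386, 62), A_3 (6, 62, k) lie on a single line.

Direction A_1A_2 = (84, 756, 210). From the x-coordinate of A_3, the parameter along the line is τ = (6 − (-42))/84 = 4/7.
Then k = (-148) + 4/7·(210) = -28.

-28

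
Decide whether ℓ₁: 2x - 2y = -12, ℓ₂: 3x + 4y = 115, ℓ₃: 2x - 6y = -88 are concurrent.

Yes

The three lines meet at one point iff the augmented coefficient matrix [aᵢ bᵢ cᵢ] has rank < 3, i.e. its determinant vanishes.
Here the determinant is 0.
It vanishes, so the lines are concurrent at (13, 19).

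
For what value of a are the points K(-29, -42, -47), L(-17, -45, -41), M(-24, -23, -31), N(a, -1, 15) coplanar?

23

Coplanarity ⇔ det[KL; KM; KN] = 0.
Expanding, this is linear in a: (-162)a + (3726) = 0.
So a = 23.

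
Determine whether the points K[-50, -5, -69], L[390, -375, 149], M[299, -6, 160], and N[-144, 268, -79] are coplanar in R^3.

No

A normal to the plane through K, L, M is n = KL × KM = (-84512, -24678, 128690).
The plane has equation n·P = -4530620. For N: n·N = -4610486.
-4610486 ≠ -4530620, so N is off the plane.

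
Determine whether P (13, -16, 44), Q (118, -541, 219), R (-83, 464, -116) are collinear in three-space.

Yes

PQ = (105, -525, 175), PR = (-96, 480, -160).
PQ × PR = (0, 0, 0).
The cross product vanishes, so the three points are collinear.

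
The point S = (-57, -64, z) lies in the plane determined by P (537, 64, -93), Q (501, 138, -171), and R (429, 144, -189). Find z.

A normal to the plane is n = PQ × PR = (-864, 4968, 5112).
S lies in the plane iff n · PS = 0.
This gives (5112)z + (352728) = 0, so z = -69.

-69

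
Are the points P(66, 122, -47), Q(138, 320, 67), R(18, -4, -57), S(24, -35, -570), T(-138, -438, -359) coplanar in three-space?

Yes

The plane through P, Q, R has normal n = PQ × PR = (12384, -4752, 432) and equation n·X = 217296.
Checking the remaining points: n·S = 217296, n·T = 217296.
All equal 217296, so all 5 points lie in one plane.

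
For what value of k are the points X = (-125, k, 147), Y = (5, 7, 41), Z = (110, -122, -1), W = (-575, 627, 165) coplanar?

Coplanarity ⇔ det[XY; XZ; XW] = 0.
Expanding, this is linear in k: (-11340)k + (2415420) = 0.
So k = 213.

213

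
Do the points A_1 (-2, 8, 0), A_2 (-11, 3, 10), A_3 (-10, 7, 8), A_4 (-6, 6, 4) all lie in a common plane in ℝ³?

With A_1 as base: A_1A_2 = (-9, -5, 10), A_1A_3 = (-8, -1, 8), A_1A_4 = (-4, -2, 4).
A_1A_3 × A_1A_4 = (12, 0, 12).
A_1A_2 · (A_1A_3 × A_1A_4) = 12.
Since 12 ≠ 0, the four points are not coplanar.

No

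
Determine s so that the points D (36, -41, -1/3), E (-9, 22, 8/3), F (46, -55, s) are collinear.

Collinearity requires DE × DF = 0; each component is linear in s.
The x-component gives (63)s + (63) = 0, so s = -1.
The remaining components then also vanish.

-1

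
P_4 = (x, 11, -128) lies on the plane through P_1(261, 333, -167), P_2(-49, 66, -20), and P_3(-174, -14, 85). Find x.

-40

A normal to the plane is n = P_1P_2 × P_1P_3 = (-16275, 14175, -8575).
P_4 lies in the plane iff n · P_1P_4 = 0.
This gives (-16275)x + (-651000) = 0, so x = -40.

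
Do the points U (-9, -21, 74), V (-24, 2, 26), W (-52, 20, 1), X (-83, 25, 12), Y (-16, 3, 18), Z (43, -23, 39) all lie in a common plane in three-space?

No

The plane through U, V, W has normal n = UV × UW = (289, 969, 374) and equation n·P = 4726.
Checking the remaining points: n·X = 4726, n·Y = 5015, n·Z = 4726.
Since n·Y = 5015 ≠ 4726, Y is off the plane and the points are not all coplanar.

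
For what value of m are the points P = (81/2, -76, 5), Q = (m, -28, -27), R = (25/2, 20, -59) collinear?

53/2

Collinearity requires PQ × PR = 0; each component is linear in m.
The y-component gives (64)m + (-1696) = 0, so m = 53/2.
The remaining components then also vanish.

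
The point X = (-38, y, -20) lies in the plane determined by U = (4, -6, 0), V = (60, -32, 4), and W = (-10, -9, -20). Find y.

5

The plane through U, V, W has equation 532x + 1064y − 532z = -4256.
Substituting X: (1064)y + (-9576) = -4256, so y = 5.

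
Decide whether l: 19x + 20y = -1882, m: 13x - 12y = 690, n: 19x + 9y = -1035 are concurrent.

Yes

The three lines meet at one point iff the augmented coefficient matrix [aᵢ bᵢ cᵢ] has rank < 3, i.e. its determinant vanishes.
Here the determinant is 0.
It vanishes, so the lines are concurrent at (-18, -77).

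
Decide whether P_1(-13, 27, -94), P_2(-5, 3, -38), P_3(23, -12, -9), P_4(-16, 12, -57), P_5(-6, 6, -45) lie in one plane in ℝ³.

No

The plane through P_1, P_2, P_3 has normal n = P_1P_2 × P_1P_3 = (144, 1336, 552) and equation n·P = -17688.
Checking the remaining points: n·P_4 = -17736, n·P_5 = -17688.
Since n·P_4 = -17736 ≠ -17688, P_4 is off the plane and the points are not all coplanar.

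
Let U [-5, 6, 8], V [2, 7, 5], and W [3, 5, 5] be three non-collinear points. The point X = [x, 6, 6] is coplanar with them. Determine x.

A normal to the plane is n = UV × UW = (-6, -3, -15).
X lies in the plane iff n · UX = 0.
This gives (-6)x + (0) = 0, so x = 0.

0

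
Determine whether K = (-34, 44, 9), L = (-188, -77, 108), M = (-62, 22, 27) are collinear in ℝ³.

Yes

KL = (-154, -121, 99), KM = (-28, -22, 18).
KL × KM = (0, 0, 0).
The cross product vanishes, so the three points are collinear.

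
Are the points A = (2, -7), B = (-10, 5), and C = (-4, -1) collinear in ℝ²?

AB = (-12, 12), AC = (-6, 6).
det[AB; AC] = (-12)(6) − (12)(-6) = 0.
The determinant is zero, so the points are collinear.

Yes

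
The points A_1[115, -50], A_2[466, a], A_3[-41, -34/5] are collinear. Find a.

-736/5

The three points are collinear iff det[A_1A_2; A_1A_3] = 0.
This determinant is linear in a: (156)a + (114816/5) = 0, so a = -736/5.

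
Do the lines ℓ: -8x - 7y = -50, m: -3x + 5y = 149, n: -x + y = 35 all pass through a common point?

Yes

Intersecting ℓ and m: solving the 2×2 system gives (x, y) = (-13, 22).
Substitute into n: (-1)(-13) + (1)(22) = 35.
This equals 35, so (-13, 22) lies on all three lines and they are concurrent.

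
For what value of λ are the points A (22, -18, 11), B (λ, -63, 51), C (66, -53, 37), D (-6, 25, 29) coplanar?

Normal to plane ACD: n = (-1748, -1520, 912); plane equation n·P = -1064.
Requiring n·B = -1064: (-1748)λ + (142272) = -1064.
So λ = 82.

82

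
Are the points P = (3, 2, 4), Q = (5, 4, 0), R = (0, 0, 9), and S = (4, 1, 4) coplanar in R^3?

The four points are coplanar iff the 3×3 determinant with rows PQ, PR, PS is zero.
Rows: (2, 2, -4), (-3, -2, 5), (1, -1, 0).
Expanding along the first row: (2)(5) − (2)(-5) + (-4)(5) = 0.
Zero determinant ⇒ coplanar.

Yes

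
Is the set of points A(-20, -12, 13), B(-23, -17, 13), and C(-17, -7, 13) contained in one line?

Yes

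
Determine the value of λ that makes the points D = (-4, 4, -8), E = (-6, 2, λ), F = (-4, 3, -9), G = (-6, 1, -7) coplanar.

-6

Normal to plane DFG: n = (-4, 2, -2); plane equation n·P = 40.
Requiring n·E = 40: (-2)λ + (28) = 40.
So λ = -6.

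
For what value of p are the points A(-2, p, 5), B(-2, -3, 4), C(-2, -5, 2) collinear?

-2

Direction BC = (0, -2, -2). From the z-coordinate of A, the parameter along the line is τ = (5 − 4)/(-2) = -1/2.
Then p = (-3) + (-1/2)·(-2) = -2.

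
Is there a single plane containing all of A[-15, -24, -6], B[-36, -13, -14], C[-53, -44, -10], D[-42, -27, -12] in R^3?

No

The four points are coplanar iff the 3×3 determinant with rows AB, AC, AD is zero.
Rows: (-21, 11, -8), (-38, -20, -4), (-27, -3, -6).
Expanding along the first row: (-21)(108) − (11)(120) + (-8)(-426) = -180.
Nonzero ⇒ not coplanar.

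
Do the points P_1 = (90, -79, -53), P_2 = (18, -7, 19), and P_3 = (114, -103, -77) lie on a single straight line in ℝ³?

P_1P_2 = (-72, 72, 72), P_1P_3 = (24, -24, -24).
Each component of P_1P_3 is -1/3 times the corresponding component of P_1P_2, so P_1P_3 = -1/3·P_1P_2 and the points are collinear.

Yes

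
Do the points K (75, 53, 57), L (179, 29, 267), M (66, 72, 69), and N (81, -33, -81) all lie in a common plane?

With K as base: KL = (104, -24, 210), KM = (-9, 19, 12), KN = (6, -86, -138).
KM × KN = (-1590, -1170, 660).
KL · (KM × KN) = 1320.
Since 1320 ≠ 0, the four points are not coplanar.

No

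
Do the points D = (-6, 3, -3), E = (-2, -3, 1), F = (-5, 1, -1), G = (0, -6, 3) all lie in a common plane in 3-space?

A normal to the plane through D, E, F is n = DE × DF = (-4, -4, -2).
The plane has equation n·P = 18. For G: n·G = 18.
Equal, so G lies in the plane and all four are coplanar.

Yes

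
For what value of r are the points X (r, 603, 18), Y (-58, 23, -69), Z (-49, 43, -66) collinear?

Collinearity requires XY × XZ = 0; each component is linear in r.
The y-component gives (3)r + (-609) = 0, so r = 203.
The remaining components then also vanish.

203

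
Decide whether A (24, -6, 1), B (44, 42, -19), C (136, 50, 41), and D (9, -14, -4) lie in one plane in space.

A normal to the plane through A, B, C is n = AB × AC = (3040, -3040, -4256).
The plane has equation n·P = 86944. For D: n·D = 86944.
Equal, so D lies in the plane and all four are coplanar.

Yes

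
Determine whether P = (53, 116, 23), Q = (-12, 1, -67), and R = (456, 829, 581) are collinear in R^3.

Yes

PQ = (-65, -115, -90), PR = (403, 713, 558).
PQ × PR = (0, 0, 0).
The cross product vanishes, so the three points are collinear.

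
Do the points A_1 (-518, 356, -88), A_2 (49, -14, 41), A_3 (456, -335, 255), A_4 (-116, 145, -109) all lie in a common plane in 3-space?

With A_1 as base: A_1A_2 = (567, -370, 129), A_1A_3 = (974, -691, 343), A_1A_4 = (402, -211, -21).
A_1A_3 × A_1A_4 = (86884, 158340, 72268).
A_1A_2 · (A_1A_3 × A_1A_4) = 0.
The scalar triple product vanishes, so the four points are coplanar.

Yes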